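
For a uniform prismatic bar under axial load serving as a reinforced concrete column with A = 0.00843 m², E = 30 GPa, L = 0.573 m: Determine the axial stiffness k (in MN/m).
Model: a uniform prismatic bar under axial load, so k = (A·E) / L.
Convert to SI units:
  E = 30 GPa = 3 × 10¹⁰ Pa
Substitute:
  k = (0.00843 × (3 × 10¹⁰)) / 0.573
  k = 4.414 × 10⁸ N/m
Convert: k = 4.414 × 10⁸ N/m = 441.4 MN/m
Final answer: k = 441.4 MN/m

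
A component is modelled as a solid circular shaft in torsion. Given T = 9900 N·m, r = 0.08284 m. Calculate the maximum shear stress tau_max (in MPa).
Model: a solid circular shaft in torsion, so tau_max = (2·T) / (π·r^3).
Substitute:
  tau_max = (2 × 9900) / (π × 0.08284^3)
  tau_max = 1.109 × 10⁷ Pa
Convert: tau_max = 1.109 × 10⁷ Pa = 11.09 MPa
Final answer: tau_max = 11.09 MPa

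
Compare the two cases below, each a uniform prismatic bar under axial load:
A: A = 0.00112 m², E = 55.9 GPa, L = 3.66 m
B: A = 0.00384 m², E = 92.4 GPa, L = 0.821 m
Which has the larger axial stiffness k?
Model: a uniform prismatic bar under axial load, so k = (A·E) / L (SI units).
  A: k = (0.00112 × (5.59 × 10¹⁰)) / 3.66 = 1.711 × 10⁷ N/m = 17.11 MN/m
  B: k = (0.00384 × (9.24 × 10¹⁰)) / 0.821 = 4.322 × 10⁸ N/m = 432.2 MN/m
432.2 MN/m > 17.11 MN/m, so B is larger.
Final answer: B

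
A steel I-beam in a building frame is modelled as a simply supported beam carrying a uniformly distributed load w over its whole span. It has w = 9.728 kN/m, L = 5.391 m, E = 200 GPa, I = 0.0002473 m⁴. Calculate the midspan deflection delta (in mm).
Model: a simply supported beam carrying a uniformly distributed load w over its whole span, so delta = (5·w·L^4) / (384·E·I).
Convert to SI units:
  w = 9.728 kN/m = 9728 N/m
  E = 200 GPa = 2 × 10¹¹ Pa
Substitute:
  delta = (5 × 9728 × 5.391^4) / (384 × (2 × 10¹¹) × 0.0002473)
  delta = 0.002163 m
Convert: delta = 0.002163 m = 2.163 mm
Final answer: delta = 2.163 mm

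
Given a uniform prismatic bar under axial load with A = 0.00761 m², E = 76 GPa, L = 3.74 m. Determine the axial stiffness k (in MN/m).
Model: a uniform prismatic bar under axial load, so k = (A·E) / L.
Convert to SI units:
  E = 76 GPa = 7.6 × 10¹⁰ Pa
Substitute:
  k = (0.00761 × (7.6 × 10¹⁰)) / 3.74
  k = 1.546 × 10⁸ N/m
Convert: k = 1.546 × 10⁸ N/m = 154.6 MN/m
Final answer: k = 154.6 MN/m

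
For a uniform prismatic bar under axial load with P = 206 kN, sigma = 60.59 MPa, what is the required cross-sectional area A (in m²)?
Model: a uniform prismatic bar under axial load, so sigma = P / A.
Solve for A: A = P / sigma.
Convert to SI units:
  P = 206 kN = 206000 N
  sigma = 60.59 MPa = 6.059 × 10⁷ Pa
Substitute:
  A = 206000 / (6.059 × 10⁷)
  A = 0.0034 m²
Final answer: A = 0.0034 m²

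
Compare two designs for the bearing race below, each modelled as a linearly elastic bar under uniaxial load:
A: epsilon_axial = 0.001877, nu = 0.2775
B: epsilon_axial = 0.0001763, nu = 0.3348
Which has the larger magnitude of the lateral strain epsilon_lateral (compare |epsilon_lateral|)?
Model: a linearly elastic bar under uniaxial load, so epsilon_lateral = -nu·epsilon_axial (SI units).
  A: epsilon_lateral = -(0.2775 × 0.001877) = -0.0005209
  B: epsilon_lateral = -(0.3348 × 0.0001763) = -5.903 × 10⁻⁵
|epsilon_lateral|: A = 0.0005209, B = 5.903 × 10⁻⁵, so A is larger in magnitude.
Final answer: A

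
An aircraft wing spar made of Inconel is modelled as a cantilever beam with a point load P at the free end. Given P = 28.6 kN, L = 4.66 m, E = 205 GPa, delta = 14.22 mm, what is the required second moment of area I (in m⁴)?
Model: a cantilever beam with a point load P at the free end, so delta = (P·L^3) / (3·E·I).
Solve for I: I = (P·L^3) / (3·delta·E).
Convert to SI units:
  P = 28.6 kN = 28600 N
  E = 205 GPa = 2.05 × 10¹¹ Pa
  delta = 14.22 mm = 0.01422 m
Substitute:
  I = (28600 × 4.66^3) / (3 × 0.01422 × (2.05 × 10¹¹))
  I = 0.0003309 m⁴
Final answer: I = 0.0003309 m⁴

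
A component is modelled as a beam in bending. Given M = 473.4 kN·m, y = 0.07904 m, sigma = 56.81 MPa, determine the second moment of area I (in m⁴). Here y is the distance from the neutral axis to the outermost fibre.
Model: a beam in bending, so sigma = (M·y) / I.
Solve for I: I = (M·y) / sigma.
Convert to SI units:
  M = 473.4 kN·m = 473400 N·m
  sigma = 56.81 MPa = 5.681 × 10⁷ Pa
Substitute:
  I = (473400 × 0.07904) / (5.681 × 10⁷)
  I = 0.0006586 m⁴
Final answer: I = 0.0006586 m⁴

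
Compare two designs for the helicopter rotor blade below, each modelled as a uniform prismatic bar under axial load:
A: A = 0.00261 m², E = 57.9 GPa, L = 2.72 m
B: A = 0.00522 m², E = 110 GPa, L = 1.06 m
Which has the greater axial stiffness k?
Model: a uniform prismatic bar under axial load, so k = (A·E) / L (SI units).
  A: k = (0.00261 × (5.79 × 10¹⁰)) / 2.72 = 5.556 × 10⁷ N/m = 55.56 MN/m
  B: k = (0.00522 × (1.1 × 10¹¹)) / 1.06 = 5.417 × 10⁸ N/m = 541.7 MN/m
541.7 MN/m > 55.56 MN/m, so B is larger.
Final answer: B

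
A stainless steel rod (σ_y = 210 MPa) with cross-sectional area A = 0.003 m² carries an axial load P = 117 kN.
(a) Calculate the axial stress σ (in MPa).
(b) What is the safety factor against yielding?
(a) Axial stress σ = P/A. Convert P = 117 kN = 117000 N.
  σ = 117000 / 0.003 = 3.9 × 10⁷ Pa = 39 MPa
(b) Safety factor SF = σ_y/σ = 210 / 39 = 5.385
Final answer: (a) σ = 39 MPa, (b) SF = 5.385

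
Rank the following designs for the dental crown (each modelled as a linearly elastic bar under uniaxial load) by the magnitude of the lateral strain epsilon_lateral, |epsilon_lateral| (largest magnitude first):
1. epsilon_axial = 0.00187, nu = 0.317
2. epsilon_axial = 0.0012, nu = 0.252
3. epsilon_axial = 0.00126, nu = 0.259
Model: a linearly elastic bar under uniaxial load, so epsilon_lateral = -nu·epsilon_axial (SI units).
  Case 1: epsilon_lateral = -(0.317 × 0.00187) = -0.0005928
  Case 2: epsilon_lateral = -(0.252 × 0.0012) = -0.0003024
  Case 3: epsilon_lateral = -(0.259 × 0.00126) = -0.0003263
Ordering by |epsilon_lateral|: 0.0005928 (case 1) > 0.0003263 (case 3) > 0.0003024 (case 2)
Final answer: 1, 3, 2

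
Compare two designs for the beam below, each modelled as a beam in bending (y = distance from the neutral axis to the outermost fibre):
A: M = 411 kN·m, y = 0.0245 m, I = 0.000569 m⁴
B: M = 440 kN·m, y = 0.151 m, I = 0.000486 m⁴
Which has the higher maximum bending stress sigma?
Model: a beam in bending (y = distance from the neutral axis to the outermost fibre), so sigma = (M·y) / I (SI units).
  A: sigma = (411000 × 0.0245) / 0.000569 = 1.77 × 10⁷ Pa = 17.7 MPa
  B: sigma = (440000 × 0.151) / 0.000486 = 1.367 × 10⁸ Pa = 136.7 MPa
136.7 MPa > 17.7 MPa, so B is larger.
Final answer: B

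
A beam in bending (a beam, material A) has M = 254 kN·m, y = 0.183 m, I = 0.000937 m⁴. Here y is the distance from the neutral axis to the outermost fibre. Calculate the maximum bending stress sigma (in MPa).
Model: a beam in bending, so sigma = (M·y) / I.
Convert to SI units:
  M = 254 kN·m = 254000 N·m
Substitute:
  sigma = (254000 × 0.183) / 0.000937
  sigma = 4.961 × 10⁷ Pa
Convert: sigma = 4.961 × 10⁷ Pa = 49.61 MPa
Final answer: sigma = 49.61 MPa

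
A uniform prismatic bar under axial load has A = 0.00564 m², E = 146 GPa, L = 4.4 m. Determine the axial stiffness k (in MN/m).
Model: a uniform prismatic bar under axial load, so k = (A·E) / L.
Convert to SI units:
  E = 146 GPa = 1.46 × 10¹¹ Pa
Substitute:
  k = (0.00564 × (1.46 × 10¹¹)) / 4.4
  k = 1.871 × 10⁸ N/m
Convert: k = 1.871 × 10⁸ N/m = 187.1 MN/m
Final answer: k = 187.1 MN/m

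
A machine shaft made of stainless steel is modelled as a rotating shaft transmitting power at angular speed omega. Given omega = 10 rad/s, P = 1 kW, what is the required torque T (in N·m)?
Model: a rotating shaft transmitting power at angular speed omega, so P = T·omega.
Solve for T: T = P / omega.
Convert to SI units:
  P = 1 kW = 1000 W
Substitute:
  T = 1000 / 10
  T = 100 N·m
Final answer: T = 100 N·m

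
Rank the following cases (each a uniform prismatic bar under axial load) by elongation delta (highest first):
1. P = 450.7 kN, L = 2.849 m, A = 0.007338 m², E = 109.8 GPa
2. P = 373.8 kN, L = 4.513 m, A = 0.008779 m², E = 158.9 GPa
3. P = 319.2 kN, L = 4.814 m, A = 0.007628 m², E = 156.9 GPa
Model: a uniform prismatic bar under axial load, so delta = (P·L) / (A·E) (SI units).
  Case 1: delta = (450700 × 2.849) / (0.007338 × (1.098 × 10¹¹)) = 0.001594 m = 1.594 mm
  Case 2: delta = (373800 × 4.513) / (0.008779 × (1.589 × 10¹¹)) = 0.001209 m = 1.209 mm
  Case 3: delta = (319200 × 4.814) / (0.007628 × (1.569 × 10¹¹)) = 0.001284 m = 1.284 mm
Ordering: 1.594 mm (case 1) > 1.284 mm (case 3) > 1.209 mm (case 2)
Final answer: 1, 3, 2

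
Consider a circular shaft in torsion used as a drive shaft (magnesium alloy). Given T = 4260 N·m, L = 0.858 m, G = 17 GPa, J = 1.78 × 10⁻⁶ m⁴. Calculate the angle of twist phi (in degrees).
Model: a circular shaft in torsion, so phi = (T·L) / (G·J).
Convert to SI units:
  G = 17 GPa = 1.7 × 10¹⁰ Pa
Substitute:
  phi = (4260 × 0.858) / ((1.7 × 10¹⁰) × (1.78 × 10⁻⁶))
  phi = 0.1208 rad
Convert to degrees: phi = 0.1208 × 180/π = 6.921°
Final answer: phi = 6.921°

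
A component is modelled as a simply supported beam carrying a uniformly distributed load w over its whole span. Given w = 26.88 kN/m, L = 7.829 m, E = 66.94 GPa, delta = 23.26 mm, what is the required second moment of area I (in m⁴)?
Model: a simply supported beam carrying a uniformly distributed load w over its whole span, so delta = (5·w·L^4) / (384·E·I).
Solve for I: I = (5·w·L^4) / (384·delta·E).
Convert to SI units:
  w = 26.88 kN/m = 26880 N/m
  E = 66.94 GPa = 6.694 × 10¹⁰ Pa
  delta = 23.26 mm = 0.02326 m
Substitute:
  I = (5 × 26880 × 7.829^4) / (384 × 0.02326 × (6.694 × 10¹⁰))
  I = 0.0008445 m⁴
Final answer: I = 0.0008445 m⁴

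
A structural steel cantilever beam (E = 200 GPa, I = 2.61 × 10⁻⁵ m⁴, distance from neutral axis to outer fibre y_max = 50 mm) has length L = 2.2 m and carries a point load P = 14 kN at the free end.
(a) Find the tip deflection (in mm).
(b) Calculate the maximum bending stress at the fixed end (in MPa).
(a) Tip deflection of a cantilever with an end point load: δ = P·L^3 / (3·E·I). Convert P = 14 kN = 14000 N, E = 200 GPa = 2 × 10¹¹ Pa.
  δ = (14000 × 2.2^3) / (3 × (2 × 10¹¹) × (2.61 × 10⁻⁵)) = 0.009519 m = 9.519 mm
(b) Maximum bending moment at the fixed end: M = P·L = 14000 × 2.2 = 30800 N·m. Convert y_max = 50 mm = 0.05 m.
  σ = M·y_max / I = (30800 × 0.05) / (2.61 × 10⁻⁵) = 5.9 × 10⁷ Pa = 59 MPa
Final answer: (a) δ = 9.519 mm, (b) σ = 59 MPa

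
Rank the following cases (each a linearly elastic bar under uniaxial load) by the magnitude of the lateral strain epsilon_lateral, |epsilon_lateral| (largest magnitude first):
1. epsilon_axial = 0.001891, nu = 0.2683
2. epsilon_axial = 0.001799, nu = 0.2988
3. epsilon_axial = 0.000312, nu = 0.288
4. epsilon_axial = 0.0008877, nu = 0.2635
Model: a linearly elastic bar under uniaxial load, so epsilon_lateral = -nu·epsilon_axial (SI units).
  Case 1: epsilon_lateral = -(0.2683 × 0.001891) = -0.0005074
  Case 2: epsilon_lateral = -(0.2988 × 0.001799) = -0.0005375
  Case 3: epsilon_lateral = -(0.288 × 0.000312) = -8.986 × 10⁻⁵
  Case 4: epsilon_lateral = -(0.2635 × 0.0008877) = -0.0002339
Ordering by |epsilon_lateral|: 0.0005375 (case 2) > 0.0005074 (case 1) > 0.0002339 (case 4) > 8.986 × 10⁻⁵ (case 3)
Final answer: 2, 1, 4, 3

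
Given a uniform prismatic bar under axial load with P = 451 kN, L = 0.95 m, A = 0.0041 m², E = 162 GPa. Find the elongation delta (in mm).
Model: a uniform prismatic bar under axial load, so delta = (P·L) / (A·E).
Convert to SI units:
  P = 451 kN = 451000 N
  E = 162 GPa = 1.62 × 10¹¹ Pa
Substitute:
  delta = (451000 × 0.95) / (0.0041 × (1.62 × 10¹¹))
  delta = 0.0006451 m
Convert: delta = 0.0006451 m = 0.6451 mm
Final answer: delta = 0.6451 mm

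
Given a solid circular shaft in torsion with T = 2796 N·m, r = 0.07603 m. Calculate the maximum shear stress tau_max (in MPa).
Model: a solid circular shaft in torsion, so tau_max = (2·T) / (π·r^3).
Substitute:
  tau_max = (2 × 2796) / (π × 0.07603^3)
  tau_max = 4.05 × 10⁶ Pa
Convert: tau_max = 4.05 × 10⁶ Pa = 4.05 MPa
Final answer: tau_max = 4.05 MPa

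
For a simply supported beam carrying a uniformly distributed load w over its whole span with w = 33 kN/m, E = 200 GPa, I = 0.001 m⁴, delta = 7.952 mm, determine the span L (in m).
Model: a simply supported beam carrying a uniformly distributed load w over its whole span, so delta = (5·w·L^4) / (384·E·I).
Solve for L: L = ((384·delta·E·I) / (5·w))^(1/4).
Convert to SI units:
  w = 33 kN/m = 33000 N/m
  E = 200 GPa = 2 × 10¹¹ Pa
  delta = 7.952 mm = 0.007952 m
Substitute:
  L = ((384 × 0.007952 × (2 × 10¹¹) × 0.001) / (5 × 33000))^(1/4)
  L = 7.8 m
Final answer: L = 7.8 m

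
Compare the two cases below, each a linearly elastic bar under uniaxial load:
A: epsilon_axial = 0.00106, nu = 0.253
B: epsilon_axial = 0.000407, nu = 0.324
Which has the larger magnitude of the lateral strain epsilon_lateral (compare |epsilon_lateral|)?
Model: a linearly elastic bar under uniaxial load, so epsilon_lateral = -nu·epsilon_axial (SI units).
  A: epsilon_lateral = -(0.253 × 0.00106) = -0.0002682
  B: epsilon_lateral = -(0.324 × 0.000407) = -0.0001319
|epsilon_lateral|: A = 0.0002682, B = 0.0001319, so A is larger in magnitude.
Final answer: A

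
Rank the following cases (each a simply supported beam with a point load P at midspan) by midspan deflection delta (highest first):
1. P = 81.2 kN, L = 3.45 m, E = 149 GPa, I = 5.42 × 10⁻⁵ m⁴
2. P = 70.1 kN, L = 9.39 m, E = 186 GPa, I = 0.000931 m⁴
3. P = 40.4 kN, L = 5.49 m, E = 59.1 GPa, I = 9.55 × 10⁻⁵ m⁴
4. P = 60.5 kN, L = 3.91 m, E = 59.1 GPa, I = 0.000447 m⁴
Model: a simply supported beam with a point load P at midspan, so delta = (P·L^3) / (48·E·I) (SI units).
  Case 1: delta = (81200 × 3.45^3) / (48 × (1.49 × 10¹¹) × (5.42 × 10⁻⁵)) = 0.008602 m = 8.602 mm
  Case 2: delta = (70100 × 9.39^3) / (48 × (1.86 × 10¹¹) × 0.000931) = 0.006982 m = 6.982 mm
  Case 3: delta = (40400 × 5.49^3) / (48 × (5.91 × 10¹⁰) × (9.55 × 10⁻⁵)) = 0.02468 m = 24.68 mm
  Case 4: delta = (60500 × 3.91^3) / (48 × (5.91 × 10¹⁰) × 0.000447) = 0.002852 m = 2.852 mm
Ordering: 24.68 mm (case 3) > 8.602 mm (case 1) > 6.982 mm (case 2) > 2.852 mm (case 4)
Final answer: 3, 1, 2, 4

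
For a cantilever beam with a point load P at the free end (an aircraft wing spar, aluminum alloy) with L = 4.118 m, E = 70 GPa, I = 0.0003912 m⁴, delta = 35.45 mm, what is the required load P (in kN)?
Model: a cantilever beam with a point load P at the free end, so delta = (P·L^3) / (3·E·I).
Solve for P: P = (3·delta·E·I) / L^3.
Convert to SI units:
  E = 70 GPa = 7 × 10¹⁰ Pa
  delta = 35.45 mm = 0.03545 m
Substitute:
  P = (3 × 0.03545 × (7 × 10¹⁰) × 0.0003912) / 4.118^3
  P = 41700 N
Convert: P = 41700 N = 41.7 kN
Final answer: P = 41.7 kN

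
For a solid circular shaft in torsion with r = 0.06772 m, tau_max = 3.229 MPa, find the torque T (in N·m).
Model: a solid circular shaft in torsion, so tau_max = (2·T) / (π·r^3).
Solve for T: T = (π·tau_max·r^3) / 2.
Convert to SI units:
  tau_max = 3.229 MPa = 3.229 × 10⁶ Pa
Substitute:
  T = (π × (3.229 × 10⁶) × 0.06772^3) / 2
  T = 1575 N·m
Final answer: T = 1575 N·m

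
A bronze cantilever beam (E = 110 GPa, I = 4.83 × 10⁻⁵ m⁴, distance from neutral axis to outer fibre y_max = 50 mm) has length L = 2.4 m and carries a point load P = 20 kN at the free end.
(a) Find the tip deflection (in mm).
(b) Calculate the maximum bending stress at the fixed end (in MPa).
(a) Tip deflection of a cantilever with an end point load: δ = P·L^3 / (3·E·I). Convert P = 20 kN = 20000 N, E = 110 GPa = 1.1 × 10¹¹ Pa.
  δ = (20000 × 2.4^3) / (3 × (1.1 × 10¹¹) × (4.83 × 10⁻⁵)) = 0.01735 m = 17.35 mm
(b) Maximum bending moment at the fixed end: M = P·L = 20000 × 2.4 = 48000 N·m. Convert y_max = 50 mm = 0.05 m.
  σ = M·y_max / I = (48000 × 0.05) / (4.83 × 10⁻⁵) = 4.969 × 10⁷ Pa = 49.69 MPa
Final answer: (a) δ = 17.35 mm, (b) σ = 49.69 MPa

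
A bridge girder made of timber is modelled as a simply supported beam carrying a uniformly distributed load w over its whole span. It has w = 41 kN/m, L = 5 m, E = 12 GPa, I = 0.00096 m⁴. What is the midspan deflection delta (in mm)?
Model: a simply supported beam carrying a uniformly distributed load w over its whole span, so delta = (5·w·L^4) / (384·E·I).
Convert to SI units:
  w = 41 kN/m = 41000 N/m
  E = 12 GPa = 1.2 × 10¹⁰ Pa
Substitute:
  delta = (5 × 41000 × 5^4) / (384 × (1.2 × 10¹⁰) × 0.00096)
  delta = 0.02896 m
Convert: delta = 0.02896 m = 28.96 mm
Final answer: delta = 28.96 mm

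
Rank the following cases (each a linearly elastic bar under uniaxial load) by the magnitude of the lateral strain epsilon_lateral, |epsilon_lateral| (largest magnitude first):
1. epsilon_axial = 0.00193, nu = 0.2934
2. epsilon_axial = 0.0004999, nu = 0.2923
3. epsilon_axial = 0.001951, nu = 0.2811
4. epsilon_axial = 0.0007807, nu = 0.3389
Model: a linearly elastic bar under uniaxial load, so epsilon_lateral = -nu·epsilon_axial (SI units).
  Case 1: epsilon_lateral = -(0.2934 × 0.00193) = -0.0005663
  Case 2: epsilon_lateral = -(0.2923 × 0.0004999) = -0.0001461
  Case 3: epsilon_lateral = -(0.2811 × 0.001951) = -0.0005484
  Case 4: epsilon_lateral = -(0.3389 × 0.0007807) = -0.0002646
Ordering by |epsilon_lateral|: 0.0005663 (case 1) > 0.0005484 (case 3) > 0.0002646 (case 4) > 0.0001461 (case 2)
Final answer: 1, 3, 4, 2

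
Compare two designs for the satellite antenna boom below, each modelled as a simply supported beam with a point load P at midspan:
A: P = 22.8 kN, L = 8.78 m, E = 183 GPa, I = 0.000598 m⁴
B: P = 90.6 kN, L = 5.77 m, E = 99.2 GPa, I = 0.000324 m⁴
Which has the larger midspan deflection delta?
Model: a simply supported beam with a point load P at midspan, so delta = (P·L^3) / (48·E·I) (SI units).
  A: delta = (22800 × 8.78^3) / (48 × (1.83 × 10¹¹) × 0.000598) = 0.002938 m = 2.938 mm
  B: delta = (90600 × 5.77^3) / (48 × (9.92 × 10¹⁰) × 0.000324) = 0.01128 m = 11.28 mm
11.28 mm > 2.938 mm, so B is larger.
Final answer: B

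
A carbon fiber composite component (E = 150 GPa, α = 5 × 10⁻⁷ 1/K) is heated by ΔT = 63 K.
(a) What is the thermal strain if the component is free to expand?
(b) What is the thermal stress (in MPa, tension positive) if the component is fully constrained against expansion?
(a) Free thermal strain ε_th = α·ΔT = (5 × 10⁻⁷) × 63 = 3.15 × 10⁻⁵
(b) Fully constrained, the expansion is suppressed, so σ = -E·α·ΔT. Convert E = 150 GPa = 1.5 × 10¹¹ Pa.
  σ = -(1.5 × 10¹¹) × (5 × 10⁻⁷) × 63 = -4.725 × 10⁶ Pa = -4.725 MPa (compressive)
Final answer: (a) ε_th = 3.15 × 10⁻⁵, (b) σ = -4.725 MPa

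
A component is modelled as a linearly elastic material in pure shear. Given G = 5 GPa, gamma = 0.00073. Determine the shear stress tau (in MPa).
Model: a linearly elastic material in pure shear, so tau = G·gamma.
Convert to SI units:
  G = 5 GPa = 5 × 10⁹ Pa
Substitute:
  tau = (5 × 10⁹) × 0.00073
  tau = 3.65 × 10⁶ Pa
Convert: tau = 3.65 × 10⁶ Pa = 3.65 MPa
Final answer: tau = 3.65 MPa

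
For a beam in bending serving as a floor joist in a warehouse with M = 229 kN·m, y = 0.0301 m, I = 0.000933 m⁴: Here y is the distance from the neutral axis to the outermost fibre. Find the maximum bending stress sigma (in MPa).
Model: a beam in bending, so sigma = (M·y) / I.
Convert to SI units:
  M = 229 kN·m = 229000 N·m
Substitute:
  sigma = (229000 × 0.0301) / 0.000933
  sigma = 7.388 × 10⁶ Pa
Convert: sigma = 7.388 × 10⁶ Pa = 7.388 MPa
Final answer: sigma = 7.388 MPa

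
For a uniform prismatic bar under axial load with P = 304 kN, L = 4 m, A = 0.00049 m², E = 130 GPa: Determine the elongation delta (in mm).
Model: a uniform prismatic bar under axial load, so delta = (P·L) / (A·E).
Convert to SI units:
  P = 304 kN = 304000 N
  E = 130 GPa = 1.3 × 10¹¹ Pa
Substitute:
  delta = (304000 × 4) / (0.00049 × (1.3 × 10¹¹))
  delta = 0.01909 m
Convert: delta = 0.01909 m = 19.09 mm
Final answer: delta = 19.09 mm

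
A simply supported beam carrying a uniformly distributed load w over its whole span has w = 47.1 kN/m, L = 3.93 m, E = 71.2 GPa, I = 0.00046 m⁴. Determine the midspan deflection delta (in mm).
Model: a simply supported beam carrying a uniformly distributed load w over its whole span, so delta = (5·w·L^4) / (384·E·I).
Convert to SI units:
  w = 47.1 kN/m = 47100 N/m
  E = 71.2 GPa = 7.12 × 10¹⁰ Pa
Substitute:
  delta = (5 × 47100 × 3.93^4) / (384 × (7.12 × 10¹⁰) × 0.00046)
  delta = 0.004467 m
Convert: delta = 0.004467 m = 4.467 mm
Final answer: delta = 4.467 mm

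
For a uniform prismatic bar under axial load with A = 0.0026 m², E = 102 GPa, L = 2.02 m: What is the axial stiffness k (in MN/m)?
Model: a uniform prismatic bar under axial load, so k = (A·E) / L.
Convert to SI units:
  E = 102 GPa = 1.02 × 10¹¹ Pa
Substitute:
  k = (0.0026 × (1.02 × 10¹¹)) / 2.02
  k = 1.313 × 10⁸ N/m
Convert: k = 1.313 × 10⁸ N/m = 131.3 MN/m
Final answer: k = 131.3 MN/m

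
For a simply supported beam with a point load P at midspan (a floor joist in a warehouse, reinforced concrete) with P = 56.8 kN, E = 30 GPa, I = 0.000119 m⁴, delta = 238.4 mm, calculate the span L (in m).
Model: a simply supported beam with a point load P at midspan, so delta = (P·L^3) / (48·E·I).
Solve for L: L = ((48·delta·E·I) / P)^(1/3).
Convert to SI units:
  P = 56.8 kN = 56800 N
  E = 30 GPa = 3 × 10¹⁰ Pa
  delta = 238.4 mm = 0.2384 m
Substitute:
  L = ((48 × 0.2384 × (3 × 10¹⁰) × 0.000119) / 56800)^(1/3)
  L = 8.96 m
Final answer: L = 8.96 m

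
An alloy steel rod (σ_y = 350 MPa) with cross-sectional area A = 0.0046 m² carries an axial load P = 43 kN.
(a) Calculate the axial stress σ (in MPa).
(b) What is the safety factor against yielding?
(a) Axial stress σ = P/A. Convert P = 43 kN = 43000 N.
  σ = 43000 / 0.0046 = 9.348 × 10⁶ Pa = 9.348 MPa
(b) Safety factor SF = σ_y/σ = 350 / 9.348 = 37.44
Final answer: (a) σ = 9.348 MPa, (b) SF = 37.44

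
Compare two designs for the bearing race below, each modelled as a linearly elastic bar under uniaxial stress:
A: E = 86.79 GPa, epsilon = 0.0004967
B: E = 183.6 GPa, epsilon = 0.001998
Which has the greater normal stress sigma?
Model: a linearly elastic bar under uniaxial stress, so sigma = E·epsilon (SI units).
  A: sigma = (8.679 × 10¹⁰) × 0.0004967 = 4.311 × 10⁷ Pa = 43.11 MPa
  B: sigma = (1.836 × 10¹¹) × 0.001998 = 3.668 × 10⁸ Pa = 366.8 MPa
366.8 MPa > 43.11 MPa, so B is larger.
Final answer: B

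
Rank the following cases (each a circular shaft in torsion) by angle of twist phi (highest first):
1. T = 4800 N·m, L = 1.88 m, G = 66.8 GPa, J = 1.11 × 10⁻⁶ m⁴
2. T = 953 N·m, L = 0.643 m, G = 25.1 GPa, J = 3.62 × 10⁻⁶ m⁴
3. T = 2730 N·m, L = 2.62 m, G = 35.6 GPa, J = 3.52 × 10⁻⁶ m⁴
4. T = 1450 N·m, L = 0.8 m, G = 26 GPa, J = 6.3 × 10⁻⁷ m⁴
Model: a circular shaft in torsion, so phi = (T·L) / (G·J) (SI units).
  Case 1: phi = (4800 × 1.88) / ((6.68 × 10¹⁰) × (1.11 × 10⁻⁶)) = 0.1217 rad = 6.973°
  Case 2: phi = (953 × 0.643) / ((2.51 × 10¹⁰) × (3.62 × 10⁻⁶)) = 0.006744 rad = 0.3864°
  Case 3: phi = (2730 × 2.62) / ((3.56 × 10¹⁰) × (3.52 × 10⁻⁶)) = 0.05708 rad = 3.27°
  Case 4: phi = (1450 × 0.8) / ((2.6 × 10¹⁰) × (6.3 × 10⁻⁷)) = 0.07082 rad = 4.058°
Ordering: 6.973° (case 1) > 4.058° (case 4) > 3.27° (case 3) > 0.3864° (case 2)
Final answer: 1, 4, 3, 2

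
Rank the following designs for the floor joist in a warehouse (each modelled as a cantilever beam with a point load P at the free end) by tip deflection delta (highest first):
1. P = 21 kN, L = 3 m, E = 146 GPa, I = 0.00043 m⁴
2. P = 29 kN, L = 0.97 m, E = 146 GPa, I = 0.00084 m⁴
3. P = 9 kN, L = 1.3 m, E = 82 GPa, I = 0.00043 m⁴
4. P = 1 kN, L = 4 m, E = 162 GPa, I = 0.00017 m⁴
Model: a cantilever beam with a point load P at the free end, so delta = (P·L^3) / (3·E·I) (SI units).
  Case 1: delta = (21000 × 3^3) / (3 × (1.46 × 10¹¹) × 0.00043) = 0.003011 m = 3.011 mm
  Case 2: delta = (29000 × 0.97^3) / (3 × (1.46 × 10¹¹) × 0.00084) = 7.194 × 10⁻⁵ m = 0.07194 mm
  Case 3: delta = (9000 × 1.3^3) / (3 × (8.2 × 10¹⁰) × 0.00043) = 0.0001869 m = 0.1869 mm
  Case 4: delta = (1000 × 4^3) / (3 × (1.62 × 10¹¹) × 0.00017) = 0.0007746 m = 0.7746 mm
Ordering: 3.011 mm (case 1) > 0.7746 mm (case 4) > 0.1869 mm (case 3) > 0.07194 mm (case 2)
Final answer: 1, 4, 3, 2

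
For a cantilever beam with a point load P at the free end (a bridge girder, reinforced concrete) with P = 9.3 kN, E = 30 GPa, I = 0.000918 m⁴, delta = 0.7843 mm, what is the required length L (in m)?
Model: a cantilever beam with a point load P at the free end, so delta = (P·L^3) / (3·E·I).
Solve for L: L = ((3·delta·E·I) / P)^(1/3).
Convert to SI units:
  P = 9.3 kN = 9300 N
  E = 30 GPa = 3 × 10¹⁰ Pa
  delta = 0.7843 mm = 0.0007843 m
Substitute:
  L = ((3 × 0.0007843 × (3 × 10¹⁰) × 0.000918) / 9300)^(1/3)
  L = 1.91 m
Final answer: L = 1.91 m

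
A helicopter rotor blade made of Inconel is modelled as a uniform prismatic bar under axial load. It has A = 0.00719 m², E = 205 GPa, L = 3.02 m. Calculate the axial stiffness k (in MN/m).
Model: a uniform prismatic bar under axial load, so k = (A·E) / L.
Convert to SI units:
  E = 205 GPa = 2.05 × 10¹¹ Pa
Substitute:
  k = (0.00719 × (2.05 × 10¹¹)) / 3.02
  k = 4.881 × 10⁸ N/m
Convert: k = 4.881 × 10⁸ N/m = 488.1 MN/m
Final answer: k = 488.1 MN/m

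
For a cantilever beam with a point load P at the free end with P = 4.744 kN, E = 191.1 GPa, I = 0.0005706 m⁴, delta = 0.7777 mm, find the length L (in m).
Model: a cantilever beam with a point load P at the free end, so delta = (P·L^3) / (3·E·I).
Solve for L: L = ((3·delta·E·I) / P)^(1/3).
Convert to SI units:
  P = 4.744 kN = 4744 N
  E = 191.1 GPa = 1.911 × 10¹¹ Pa
  delta = 0.7777 mm = 0.0007777 m
Substitute:
  L = ((3 × 0.0007777 × (1.911 × 10¹¹) × 0.0005706) / 4744)^(1/3)
  L = 3.771 m
Final answer: L = 3.771 m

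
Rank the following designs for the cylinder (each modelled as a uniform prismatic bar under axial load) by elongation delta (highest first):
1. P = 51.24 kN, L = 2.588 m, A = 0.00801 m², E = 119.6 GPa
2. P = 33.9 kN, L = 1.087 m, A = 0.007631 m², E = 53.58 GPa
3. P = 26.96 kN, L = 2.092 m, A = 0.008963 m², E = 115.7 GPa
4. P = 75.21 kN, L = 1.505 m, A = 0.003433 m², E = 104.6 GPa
Model: a uniform prismatic bar under axial load, so delta = (P·L) / (A·E) (SI units).
  Case 1: delta = (51240 × 2.588) / (0.00801 × (1.196 × 10¹¹)) = 0.0001384 m = 0.1384 mm
  Case 2: delta = (33900 × 1.087) / (0.007631 × (5.358 × 10¹⁰)) = 9.012 × 10⁻⁵ m = 0.09012 mm
  Case 3: delta = (26960 × 2.092) / (0.008963 × (1.157 × 10¹¹)) = 5.439 × 10⁻⁵ m = 0.05439 mm
  Case 4: delta = (75210 × 1.505) / (0.003433 × (1.046 × 10¹¹)) = 0.0003152 m = 0.3152 mm
Ordering: 0.3152 mm (case 4) > 0.1384 mm (case 1) > 0.09012 mm (case 2) > 0.05439 mm (case 3)
Final answer: 4, 1, 2, 3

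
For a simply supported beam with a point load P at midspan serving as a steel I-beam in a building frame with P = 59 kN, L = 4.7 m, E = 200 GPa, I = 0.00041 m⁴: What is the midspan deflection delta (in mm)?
Model: a simply supported beam with a point load P at midspan, so delta = (P·L^3) / (48·E·I).
Convert to SI units:
  P = 59 kN = 59000 N
  E = 200 GPa = 2 × 10¹¹ Pa
Substitute:
  delta = (59000 × 4.7^3) / (48 × (2 × 10¹¹) × 0.00041)
  delta = 0.001556 m
Convert: delta = 0.001556 m = 1.556 mm
Final answer: delta = 1.556 mm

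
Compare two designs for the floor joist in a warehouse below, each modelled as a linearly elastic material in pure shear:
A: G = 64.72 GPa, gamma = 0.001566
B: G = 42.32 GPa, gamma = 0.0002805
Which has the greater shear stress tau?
Model: a linearly elastic material in pure shear, so tau = G·gamma (SI units).
  A: tau = (6.472 × 10¹⁰) × 0.001566 = 1.014 × 10⁸ Pa = 101.4 MPa
  B: tau = (4.232 × 10¹⁰) × 0.0002805 = 1.187 × 10⁷ Pa = 11.87 MPa
101.4 MPa > 11.87 MPa, so A is larger.
Final answer: A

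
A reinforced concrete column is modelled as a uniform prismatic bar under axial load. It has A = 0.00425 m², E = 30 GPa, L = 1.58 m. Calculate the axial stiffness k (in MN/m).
Model: a uniform prismatic bar under axial load, so k = (A·E) / L.
Convert to SI units:
  E = 30 GPa = 3 × 10¹⁰ Pa
Substitute:
  k = (0.00425 × (3 × 10¹⁰)) / 1.58
  k = 8.07 × 10⁷ N/m
Convert: k = 8.07 × 10⁷ N/m = 80.7 MN/m
Final answer: k = 80.7 MN/m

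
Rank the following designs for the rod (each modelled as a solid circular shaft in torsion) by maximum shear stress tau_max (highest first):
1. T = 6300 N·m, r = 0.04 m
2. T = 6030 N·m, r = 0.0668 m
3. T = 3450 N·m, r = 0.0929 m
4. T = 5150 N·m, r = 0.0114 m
Model: a solid circular shaft in torsion, so tau_max = (2·T) / (π·r^3) (SI units).
  Case 1: tau_max = (2 × 6300) / (π × 0.04^3) = 6.267 × 10⁷ Pa = 62.67 MPa
  Case 2: tau_max = (2 × 6030) / (π × 0.0668^3) = 1.288 × 10⁷ Pa = 12.88 MPa
  Case 3: tau_max = (2 × 3450) / (π × 0.0929^3) = 2.739 × 10⁶ Pa = 2.739 MPa
  Case 4: tau_max = (2 × 5150) / (π × 0.0114^3) = 2.213 × 10⁹ Pa = 2213 MPa
Ordering: 2213 MPa (case 4) > 62.67 MPa (case 1) > 12.88 MPa (case 2) > 2.739 MPa (case 3)
Final answer: 4, 1, 2, 3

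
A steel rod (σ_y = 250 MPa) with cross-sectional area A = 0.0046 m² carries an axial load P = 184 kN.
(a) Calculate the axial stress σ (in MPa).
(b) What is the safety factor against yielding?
(a) Axial stress σ = P/A. Convert P = 184 kN = 184000 N.
  σ = 184000 / 0.0046 = 4 × 10⁷ Pa = 40 MPa
(b) Safety factor SF = σ_y/σ = 250 / 40 = 6.25
Final answer: (a) σ = 40 MPa, (b) SF = 6.25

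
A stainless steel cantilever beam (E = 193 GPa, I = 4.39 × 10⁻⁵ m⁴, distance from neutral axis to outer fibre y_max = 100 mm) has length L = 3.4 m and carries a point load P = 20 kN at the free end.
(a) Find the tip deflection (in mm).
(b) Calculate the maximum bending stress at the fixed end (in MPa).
(a) Tip deflection of a cantilever with an end point load: δ = P·L^3 / (3·E·I). Convert P = 20 kN = 20000 N, E = 193 GPa = 1.93 × 10¹¹ Pa.
  δ = (20000 × 3.4^3) / (3 × (1.93 × 10¹¹) × (4.39 × 10⁻⁵)) = 0.03093 m = 30.93 mm
(b) Maximum bending moment at the fixed end: M = P·L = 20000 × 3.4 = 68000 N·m. Convert y_max = 100 mm = 0.1 m.
  σ = M·y_max / I = (68000 × 0.1) / (4.39 × 10⁻⁵) = 1.549 × 10⁸ Pa = 154.9 MPa
Final answer: (a) δ = 30.93 mm, (b) σ = 154.9 MPa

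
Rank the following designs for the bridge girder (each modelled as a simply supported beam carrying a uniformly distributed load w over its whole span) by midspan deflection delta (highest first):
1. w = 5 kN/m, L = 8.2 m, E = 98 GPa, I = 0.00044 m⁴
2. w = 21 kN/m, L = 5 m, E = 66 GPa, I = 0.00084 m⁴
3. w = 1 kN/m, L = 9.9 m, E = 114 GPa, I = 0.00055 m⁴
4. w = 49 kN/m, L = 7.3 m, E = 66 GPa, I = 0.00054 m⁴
Model: a simply supported beam carrying a uniformly distributed load w over its whole span, so delta = (5·w·L^4) / (384·E·I) (SI units).
  Case 1: delta = (5 × 5000 × 8.2^4) / (384 × (9.8 × 10¹⁰) × 0.00044) = 0.006826 m = 6.826 mm
  Case 2: delta = (5 × 21000 × 5^4) / (384 × (6.6 × 10¹⁰) × 0.00084) = 0.003083 m = 3.083 mm
  Case 3: delta = (5 × 1000 × 9.9^4) / (384 × (1.14 × 10¹¹) × 0.00055) = 0.001995 m = 1.995 mm
  Case 4: delta = (5 × 49000 × 7.3^4) / (384 × (6.6 × 10¹⁰) × 0.00054) = 0.05084 m = 50.84 mm
Ordering: 50.84 mm (case 4) > 6.826 mm (case 1) > 3.083 mm (case 2) > 1.995 mm (case 3)
Final answer: 4, 1, 2, 3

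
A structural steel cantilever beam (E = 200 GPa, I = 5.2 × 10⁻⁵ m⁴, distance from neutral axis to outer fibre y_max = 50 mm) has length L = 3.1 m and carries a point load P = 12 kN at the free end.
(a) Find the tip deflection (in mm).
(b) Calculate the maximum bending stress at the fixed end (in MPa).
(a) Tip deflection of a cantilever with an end point load: δ = P·L^3 / (3·E·I). Convert P = 12 kN = 12000 N, E = 200 GPa = 2 × 10¹¹ Pa.
  δ = (12000 × 3.1^3) / (3 × (2 × 10¹¹) × (5.2 × 10⁻⁵)) = 0.01146 m = 11.46 mm
(b) Maximum bending moment at the fixed end: M = P·L = 12000 × 3.1 = 37200 N·m. Convert y_max = 50 mm = 0.05 m.
  σ = M·y_max / I = (37200 × 0.05) / (5.2 × 10⁻⁵) = 3.577 × 10⁷ Pa = 35.77 MPa
Final answer: (a) δ = 11.46 mm, (b) σ = 35.77 MPa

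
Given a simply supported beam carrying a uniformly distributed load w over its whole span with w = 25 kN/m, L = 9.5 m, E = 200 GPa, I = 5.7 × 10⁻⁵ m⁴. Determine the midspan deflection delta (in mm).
Model: a simply supported beam carrying a uniformly distributed load w over its whole span, so delta = (5·w·L^4) / (384·E·I).
Convert to SI units:
  w = 25 kN/m = 25000 N/m
  E = 200 GPa = 2 × 10¹¹ Pa
Substitute:
  delta = (5 × 25000 × 9.5^4) / (384 × (2 × 10¹¹) × (5.7 × 10⁻⁵))
  delta = 0.2326 m
Convert: delta = 0.2326 m = 232.6 mm
Final answer: delta = 232.6 mm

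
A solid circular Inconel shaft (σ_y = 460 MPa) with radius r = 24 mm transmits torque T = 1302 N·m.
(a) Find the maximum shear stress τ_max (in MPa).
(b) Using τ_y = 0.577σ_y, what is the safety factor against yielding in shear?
(a) For a solid circular shaft, τ_max = T·r/J with J = π·r^4/2, i.e. τ_max = 2·T / (π·r^3). Convert r = 24 mm = 0.024 m.
  τ_max = (2 × 1302) / (π × 0.024^3) = 5.996 × 10⁷ Pa = 59.96 MPa
(b) τ_y = 0.577 × 460 = 265.42 MPa
  SF = τ_y/τ_max = 265.42 / 59.96 = 4.427
Final answer: (a) τ_max = 59.96 MPa, (b) SF = 4.427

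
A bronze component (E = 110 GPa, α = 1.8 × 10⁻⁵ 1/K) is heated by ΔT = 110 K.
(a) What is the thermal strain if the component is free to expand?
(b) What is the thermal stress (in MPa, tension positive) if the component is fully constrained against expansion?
(a) Free thermal strain ε_th = α·ΔT = (1.8 × 10⁻⁵) × 110 = 0.00198
(b) Fully constrained, the expansion is suppressed, so σ = -E·α·ΔT. Convert E = 110 GPa = 1.1 × 10¹¹ Pa.
  σ = -(1.1 × 10¹¹) × (1.8 × 10⁻⁵) × 110 = -2.178 × 10⁸ Pa = -217.8 MPa (compressive)
Final answer: (a) ε_th = 0.00198, (b) σ = -217.8 MPa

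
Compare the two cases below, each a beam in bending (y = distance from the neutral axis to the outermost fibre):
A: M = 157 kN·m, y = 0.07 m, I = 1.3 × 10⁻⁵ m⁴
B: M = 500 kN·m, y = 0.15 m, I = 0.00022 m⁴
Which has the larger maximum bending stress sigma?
Model: a beam in bending (y = distance from the neutral axis to the outermost fibre), so sigma = (M·y) / I (SI units).
  A: sigma = (157000 × 0.07) / (1.3 × 10⁻⁵) = 8.454 × 10⁸ Pa = 845.4 MPa
  B: sigma = (500000 × 0.15) / 0.00022 = 3.409 × 10⁸ Pa = 340.9 MPa
845.4 MPa > 340.9 MPa, so A is larger.
Final answer: A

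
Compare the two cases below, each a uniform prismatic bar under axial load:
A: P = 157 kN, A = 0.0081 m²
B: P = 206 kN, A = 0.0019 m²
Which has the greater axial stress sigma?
Model: a uniform prismatic bar under axial load, so sigma = P / A (SI units).
  A: sigma = 157000 / 0.0081 = 1.938 × 10⁷ Pa = 19.38 MPa
  B: sigma = 206000 / 0.0019 = 1.084 × 10⁸ Pa = 108.4 MPa
108.4 MPa > 19.38 MPa, so B is larger.
Final answer: B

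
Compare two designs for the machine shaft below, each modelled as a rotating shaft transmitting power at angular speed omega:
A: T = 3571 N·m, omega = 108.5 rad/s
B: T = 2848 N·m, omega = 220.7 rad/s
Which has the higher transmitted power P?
Model: a rotating shaft transmitting power at angular speed omega, so P = T·omega (SI units).
  A: P = 3571 × 108.5 = 387500 W = 387.5 kW
  B: P = 2848 × 220.7 = 628600 W = 628.6 kW
628.6 kW > 387.5 kW, so B is larger.
Final answer: B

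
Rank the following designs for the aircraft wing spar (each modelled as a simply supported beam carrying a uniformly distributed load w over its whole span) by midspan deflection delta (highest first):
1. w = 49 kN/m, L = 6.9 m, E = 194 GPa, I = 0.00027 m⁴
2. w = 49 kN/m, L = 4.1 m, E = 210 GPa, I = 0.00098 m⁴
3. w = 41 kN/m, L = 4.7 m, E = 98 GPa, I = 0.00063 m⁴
Model: a simply supported beam carrying a uniformly distributed load w over its whole span, so delta = (5·w·L^4) / (384·E·I) (SI units).
  Case 1: delta = (5 × 49000 × 6.9^4) / (384 × (1.94 × 10¹¹) × 0.00027) = 0.02761 m = 27.61 mm
  Case 2: delta = (5 × 49000 × 4.1^4) / (384 × (2.1 × 10¹¹) × 0.00098) = 0.000876 m = 0.876 mm
  Case 3: delta = (5 × 41000 × 4.7^4) / (384 × (9.8 × 10¹⁰) × 0.00063) = 0.004219 m = 4.219 mm
Ordering: 27.61 mm (case 1) > 4.219 mm (case 3) > 0.876 mm (case 2)
Final answer: 1, 3, 2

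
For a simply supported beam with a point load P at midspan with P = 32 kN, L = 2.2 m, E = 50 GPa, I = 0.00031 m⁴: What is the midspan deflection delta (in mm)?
Model: a simply supported beam with a point load P at midspan, so delta = (P·L^3) / (48·E·I).
Convert to SI units:
  P = 32 kN = 32000 N
  E = 50 GPa = 5 × 10¹⁰ Pa
Substitute:
  delta = (32000 × 2.2^3) / (48 × (5 × 10¹⁰) × 0.00031)
  delta = 0.000458 m
Convert: delta = 0.000458 m = 0.458 mm
Final answer: delta = 0.458 mm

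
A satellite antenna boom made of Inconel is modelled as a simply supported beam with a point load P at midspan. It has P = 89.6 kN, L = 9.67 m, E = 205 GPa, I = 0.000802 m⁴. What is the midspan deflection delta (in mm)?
Model: a simply supported beam with a point load P at midspan, so delta = (P·L^3) / (48·E·I).
Convert to SI units:
  P = 89.6 kN = 89600 N
  E = 205 GPa = 2.05 × 10¹¹ Pa
Substitute:
  delta = (89600 × 9.67^3) / (48 × (2.05 × 10¹¹) × 0.000802)
  delta = 0.01027 m
Convert: delta = 0.01027 m = 10.27 mm
Final answer: delta = 10.27 mm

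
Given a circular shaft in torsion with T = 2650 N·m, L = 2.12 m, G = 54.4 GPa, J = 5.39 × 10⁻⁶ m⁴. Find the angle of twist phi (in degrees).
Model: a circular shaft in torsion, so phi = (T·L) / (G·J).
Convert to SI units:
  G = 54.4 GPa = 5.44 × 10¹⁰ Pa
Substitute:
  phi = (2650 × 2.12) / ((5.44 × 10¹⁰) × (5.39 × 10⁻⁶))
  phi = 0.01916 rad
Convert to degrees: phi = 0.01916 × 180/π = 1.098°
Final answer: phi = 1.098°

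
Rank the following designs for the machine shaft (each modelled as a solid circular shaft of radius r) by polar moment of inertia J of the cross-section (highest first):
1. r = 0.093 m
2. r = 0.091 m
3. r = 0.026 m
Model: a solid circular shaft of radius r, so J = (π·r^4) / 2 (SI units).
  Case 1: J = (π × 0.093^4) / 2 = 0.0001175 m⁴
  Case 2: J = (π × 0.091^4) / 2 = 0.0001077 m⁴
  Case 3: J = (π × 0.026^4) / 2 = 7.178 × 10⁻⁷ m⁴
Ordering: 0.0001175 m⁴ (case 1) > 0.0001077 m⁴ (case 2) > 7.178 × 10⁻⁷ m⁴ (case 3)
Final answer: 1, 2, 3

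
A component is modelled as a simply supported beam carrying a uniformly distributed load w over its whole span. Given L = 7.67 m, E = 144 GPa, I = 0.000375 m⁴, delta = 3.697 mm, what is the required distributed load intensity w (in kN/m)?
Model: a simply supported beam carrying a uniformly distributed load w over its whole span, so delta = (5·w·L^4) / (384·E·I).
Solve for w: w = (384·delta·E·I) / (5·L^4).
Convert to SI units:
  E = 144 GPa = 1.44 × 10¹¹ Pa
  delta = 3.697 mm = 0.003697 m
Substitute:
  w = (384 × 0.003697 × (1.44 × 10¹¹) × 0.000375) / (5 × 7.67^4)
  w = 4430 N/m
Convert: w = 4430 N/m = 4.43 kN/m
Final answer: w = 4.43 kN/m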